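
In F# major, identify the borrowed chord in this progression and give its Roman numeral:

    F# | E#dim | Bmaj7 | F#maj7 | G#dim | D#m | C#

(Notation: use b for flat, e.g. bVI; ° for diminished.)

In F# major the diatonic chords are F#, G#m, A#m, B, C#, D#m, E#dim. Of the given chords, F#, E#dim, Bmaj7, F#maj7, D#m and C# are diatonic. G#dim (G#–B–D) is not: scale degree 2 in F# major carries G#m (ii). In F# minor the chord on that degree is G#dim, so here it functions as ii°, borrowed from the parallel minor.

ii°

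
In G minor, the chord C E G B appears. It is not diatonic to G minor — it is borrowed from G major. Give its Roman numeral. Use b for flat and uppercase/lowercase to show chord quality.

The root C is the diatonic 4th degree of G minor; the borrowing shows in the chord quality. Diatonically G minor has Cm (iv) on that degree; C–E–G–B is instead the major-seventh chord native to G major, so it takes the label IVmaj7.

IVmaj7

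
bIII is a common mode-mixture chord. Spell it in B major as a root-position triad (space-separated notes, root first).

D F# A

bIII is built on the lowered scale degree 3. In B major degree 3 is D#; lowered it becomes D. Building the major chord from the parallel minor on D: D–F#–A.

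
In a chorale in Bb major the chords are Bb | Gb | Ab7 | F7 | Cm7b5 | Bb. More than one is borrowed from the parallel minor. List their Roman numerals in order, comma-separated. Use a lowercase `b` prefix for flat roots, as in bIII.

bVI, bVII7, iiø7

In Bb major the diatonic chords are Bb, Cm, Dm, Eb, F, Gm, Adim. Of the given chords, Bb and F7 are diatonic. Gb (Gb–Bb–Db) doesn't fit — on degree 6 Bb major would have Gm (vi). Gb is the degree-6 chord of Bb minor, so it is the borrowed bVI. But Ab7 (Ab–C–Eb–Gb) is foreign: the diatonic vii° on degree 7 is Adim, whereas Ab7 comes from Bb minor. It is labeled bVII7. But Cm7b5 (C–Eb–Gb–Bb) is foreign: the diatonic ii on degree 2 is Cm, whereas Cm7b5 comes from Bb minor. It is labeled iiø7.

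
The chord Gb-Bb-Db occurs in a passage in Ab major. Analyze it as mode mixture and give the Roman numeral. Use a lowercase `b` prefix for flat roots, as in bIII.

bVII

The root Gb is the lowered 7th scale degree — diatonically Ab major has G there. The diatonic chord on degree 7 would be Gdim (vii°), but Gb–Bb–Db is the major chord from Ab minor. As a borrowed chord it is labeled bVII.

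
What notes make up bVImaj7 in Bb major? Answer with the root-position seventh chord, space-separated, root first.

Gb Bb Db F

The root of bVImaj7 is the lowered 6th degree: G becomes Gb. Stacking thirds in Bb minor on Gb gives Gb–Bb–Db–F.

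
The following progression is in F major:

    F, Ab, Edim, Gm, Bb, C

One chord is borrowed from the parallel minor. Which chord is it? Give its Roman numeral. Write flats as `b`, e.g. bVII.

In F major the diatonic chords are F, Gm, Am, Bb, C, Dm, Edim. Of the given chords, F, Edim, Gm, Bb and C are diatonic. Ab (Ab–C–Eb) doesn't fit — on degree 3 F major would have Am (iii). Ab is the degree-3 chord of F minor, so it is the borrowed bIII.

bIII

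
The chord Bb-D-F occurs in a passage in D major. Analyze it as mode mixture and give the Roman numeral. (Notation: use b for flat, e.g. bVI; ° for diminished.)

In D major scale degree 6 is B; Bb is its lowered form, from D minor. Diatonically D major has Bm (vi) on that degree; Bb–D–F is instead the major chord native to D minor, so it takes the label bVI.

bVI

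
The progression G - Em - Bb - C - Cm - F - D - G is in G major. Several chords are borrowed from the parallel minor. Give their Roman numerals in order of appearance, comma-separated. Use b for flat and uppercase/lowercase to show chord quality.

bIII, iv, bVII

The diatonic triads in G major are G, Am, Bm, C, D, Em, F#dim. G, Em, C and D all belong to that set. Bb (Bb–D–F) doesn't fit — on degree 3 G major would have Bm (iii). Bb is the degree-3 chord of G minor, so it is the borrowed bIII. But Cm (C–Eb–G) is foreign: the diatonic IV on degree 4 is C, whereas Cm comes from G minor. It is labeled iv. F (F–A–C) is not: scale degree 7 in G major carries F#dim (vii°). In G minor the chord on that degree is F, so here it functions as bVII, borrowed from the parallel minor.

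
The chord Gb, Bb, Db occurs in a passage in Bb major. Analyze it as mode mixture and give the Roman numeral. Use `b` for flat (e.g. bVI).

The root Gb is the lowered 6th scale degree — diatonically Bb major has G there. The diatonic chord on degree 6 would be Gm (vi), but Gb–Bb–Db is the major chord from Bb minor. As a borrowed chord it is labeled bVI.

bVI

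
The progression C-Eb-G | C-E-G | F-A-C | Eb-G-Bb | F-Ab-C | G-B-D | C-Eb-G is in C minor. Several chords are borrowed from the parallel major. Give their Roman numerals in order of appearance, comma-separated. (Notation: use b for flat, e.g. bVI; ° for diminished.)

The diatonic triads in C minor (with V from harmonic minor) are Cm, Ddim, Eb, Fm, G, Ab, Bb. C–Eb–G = Cm, Eb–G–Bb = Eb, F–Ab–C = Fm and G–B–D = G are all diatonic. C–E–G doesn't fit — on degree 1 C minor would have Cm (i). C is the degree-1 chord of C major, so it is the borrowed I. F–A–C doesn't fit — on degree 4 C minor would have Fm (iv). F is the degree-4 chord of C major, so it is the borrowed IV.

I, IV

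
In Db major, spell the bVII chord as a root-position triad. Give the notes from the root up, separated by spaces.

bVII is built on the lowered scale degree 7. In Db major degree 7 is C; lowered it becomes Cb. Building the major chord from the parallel minor on Cb: Cb–Eb–Gb.

Cb Eb Gb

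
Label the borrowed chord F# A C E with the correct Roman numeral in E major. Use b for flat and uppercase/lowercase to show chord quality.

The root F# is the diatonic 2nd degree of E major; the borrowing shows in the chord quality. Diatonically E major has F#m (ii) on that degree; F#–A–C–E is instead the half-diminished-seventh chord native to E minor, so it takes the label iiø7.

iiø7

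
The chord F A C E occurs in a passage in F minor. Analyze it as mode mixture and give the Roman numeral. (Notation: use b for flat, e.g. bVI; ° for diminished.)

Imaj7

The root F is the diatonic 1st degree of F minor; the borrowing shows in the chord quality. F–A–C–E is a major-seventh chord — the form found in F major, not the diatonic i (Fm). Borrowed into F minor it is written Imaj7.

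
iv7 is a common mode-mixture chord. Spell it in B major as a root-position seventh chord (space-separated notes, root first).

iv7 is built on scale degree 4, which is E in both B major and its parallel. Stacking thirds in B minor on E gives E–G–B–D.

E G B D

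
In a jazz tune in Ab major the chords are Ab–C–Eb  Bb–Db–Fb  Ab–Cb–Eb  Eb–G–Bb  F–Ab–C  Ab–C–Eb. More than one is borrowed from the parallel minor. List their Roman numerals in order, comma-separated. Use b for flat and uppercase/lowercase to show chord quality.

ii°, i

Ab major has the diatonic set Ab, Bbm, Cm, Db, Eb, Fm, Gdim. Ab–C–Eb = Ab, Eb–G–Bb = Eb and F–Ab–C = Fm all belong to that set. But Bb–Db–Fb is foreign: the diatonic ii on degree 2 is Bbm, whereas Bbdim comes from Ab minor. It is labeled ii°. But Ab–Cb–Eb is foreign: the diatonic I on degree 1 is Ab, whereas Abm comes from Ab minor. It is labeled i.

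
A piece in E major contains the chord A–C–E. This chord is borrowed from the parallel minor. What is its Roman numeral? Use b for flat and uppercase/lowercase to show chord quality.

iv

The root A is the diatonic 4th degree of E major; the borrowing shows in the chord quality. Diatonically E major has A (IV) on that degree; A–C–E is instead the minor chord native to E minor, so it takes the label iv.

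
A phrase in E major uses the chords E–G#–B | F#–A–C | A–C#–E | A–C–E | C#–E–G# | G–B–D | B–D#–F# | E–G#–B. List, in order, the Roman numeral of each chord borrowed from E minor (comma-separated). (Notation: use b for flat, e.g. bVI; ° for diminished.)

In E major the diatonic chords are E, F#m, G#m, A, B, C#m, D#dim. E–G#–B = E, A–C#–E = A, C#–E–G# = C#m and B–D#–F# = B all belong to that set. F#–A–C is not: scale degree 2 in E major carries F#m (ii). In E minor the chord on that degree is F#dim, so here it functions as ii°, borrowed from the parallel minor. But A–C–E is foreign: the diatonic IV on degree 4 is A, whereas Am comes from E minor. It is labeled iv. G–B–D is not: scale degree 3 in E major carries G#m (iii). In E minor the chord on that degree is G, so here it functions as bIII, borrowed from the parallel minor.

ii°, iv, bIII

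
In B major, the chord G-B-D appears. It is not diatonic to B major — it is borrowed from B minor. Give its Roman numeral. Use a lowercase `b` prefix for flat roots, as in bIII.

bVI

In B major scale degree 6 is G#; G is its lowered form, from B minor. Diatonically B major has G#m (vi) on that degree; G–B–D is instead the major chord native to B minor, so it takes the label bVI.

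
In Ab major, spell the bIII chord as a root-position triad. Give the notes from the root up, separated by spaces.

bIII is built on the lowered scale degree 3. In Ab major degree 3 is C; lowered it becomes Cb. Stacking thirds in Ab minor on Cb gives Cb–Eb–Gb.

Cb Eb Gb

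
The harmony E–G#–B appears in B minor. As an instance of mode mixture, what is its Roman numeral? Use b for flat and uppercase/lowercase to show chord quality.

E is scale degree 4 in B minor. The diatonic chord on degree 4 would be Em (iv), but E–G#–B is the major chord from B major. As a borrowed chord it is labeled IV.

IV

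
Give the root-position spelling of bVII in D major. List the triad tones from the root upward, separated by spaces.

The root of bVII is the lowered 7th degree: C# becomes C. In D minor the chord on C is C–E–G.

C E G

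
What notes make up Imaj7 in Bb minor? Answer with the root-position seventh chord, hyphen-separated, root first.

Bb-D-F-A

The root, Bb, is scale degree 1 — the same note in Bb minor and Bb major; only the chord quality changes. Building the major-seventh chord from the parallel major on Bb: Bb–D–F–A.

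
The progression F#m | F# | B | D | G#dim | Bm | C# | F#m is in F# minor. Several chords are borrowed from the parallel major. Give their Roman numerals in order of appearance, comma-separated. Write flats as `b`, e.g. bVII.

I, IV

F# minor has the diatonic set F#m, G#dim, A, Bm, C#, D, E (with V from harmonic minor). Of the given chords, F#m, D, G#dim, Bm and C# are diatonic. F# (F#–A#–C#) doesn't fit — on degree 1 F# minor would have F#m (i). F# is the degree-1 chord of F# major, so it is the borrowed I. B (B–D#–F#) is not: scale degree 4 in F# minor carries Bm (iv). In F# major the chord on that degree is B, so here it functions as IV, borrowed from the parallel major.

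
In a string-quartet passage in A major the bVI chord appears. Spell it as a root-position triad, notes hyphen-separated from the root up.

The root of bVI is the lowered 6th degree: F# becomes F. Stacking thirds in A minor on F gives F–A–C.

F-A-C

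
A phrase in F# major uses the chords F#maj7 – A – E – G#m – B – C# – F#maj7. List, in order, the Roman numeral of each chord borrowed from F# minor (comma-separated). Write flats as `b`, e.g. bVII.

bIII, bVII

In F# major the diatonic chords are F#, G#m, A#m, B, C#, D#m, E#dim. F#maj7, G#m, B and C# are all diatonic. But A (A–C#–E) is foreign: the diatonic iii on degree 3 is A#m, whereas A comes from F# minor. It is labeled bIII. But E (E–G#–B) is foreign: the diatonic vii° on degree 7 is E#dim, whereas E comes from F# minor. It is labeled bVII.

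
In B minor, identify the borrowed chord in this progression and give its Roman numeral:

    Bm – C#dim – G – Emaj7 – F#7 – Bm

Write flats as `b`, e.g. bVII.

IVmaj7

The diatonic triads in B minor (with V from harmonic minor) are Bm, C#dim, D, Em, F#, G, A. Of the given chords, Bm, C#dim, G and F#7 are diatonic. But Emaj7 (E–G#–B–D#) is foreign: the diatonic iv on degree 4 is Em, whereas Emaj7 comes from B major. It is labeled IVmaj7.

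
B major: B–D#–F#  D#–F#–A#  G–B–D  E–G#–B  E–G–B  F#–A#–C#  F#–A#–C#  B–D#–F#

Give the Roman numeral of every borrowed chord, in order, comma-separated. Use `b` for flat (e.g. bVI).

In B major the diatonic chords are B, C#m, D#m, E, F#, G#m, A#dim. B–D#–F# = B, D#–F#–A# = D#m, E–G#–B = E and F#–A#–C# = F# all belong to that set. But G–B–D is foreign: the diatonic vi on degree 6 is G#m, whereas G comes from B minor. It is labeled bVI. But E–G–B is foreign: the diatonic IV on degree 4 is E, whereas Em comes from B minor. It is labeled iv.

bVI, iv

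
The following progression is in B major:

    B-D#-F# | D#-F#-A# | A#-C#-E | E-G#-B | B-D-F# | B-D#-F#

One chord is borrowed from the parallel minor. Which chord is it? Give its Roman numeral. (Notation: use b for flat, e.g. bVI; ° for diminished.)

The diatonic triads in B major are B, C#m, D#m, E, F#, G#m, A#dim. Of the given chords, B–D#–F# = B, D#–F#–A# = D#m, A#–C#–E = A#dim and E–G#–B = E are diatonic. B–D–F# is not: scale degree 1 in B major carries B (I). In B minor the chord on that degree is Bm, so here it functions as i, borrowed from the parallel minor.

i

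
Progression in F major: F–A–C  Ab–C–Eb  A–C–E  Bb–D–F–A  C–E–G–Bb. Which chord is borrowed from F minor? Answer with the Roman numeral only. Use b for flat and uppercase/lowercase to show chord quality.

F major has the diatonic set F, Gm, Am, Bb, C, Dm, Edim. F–A–C = F, A–C–E = Am, Bb–D–F–A = Bbmaj7 and C–E–G–Bb = C7 are all diatonic. Ab–C–Eb is not: scale degree 3 in F major carries Am (iii). In F minor the chord on that degree is Ab, so here it functions as bIII, borrowed from the parallel minor.

bIII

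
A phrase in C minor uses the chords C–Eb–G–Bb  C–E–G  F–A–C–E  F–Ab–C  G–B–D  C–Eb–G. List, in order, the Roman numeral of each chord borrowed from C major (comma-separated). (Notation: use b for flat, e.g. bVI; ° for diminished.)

C minor has the diatonic set Cm, Ddim, Eb, Fm, G, Ab, Bb (with V from harmonic minor). Of the given chords, C–Eb–G–Bb = Cm7, F–Ab–C = Fm, G–B–D = G and C–Eb–G = Cm are diatonic. C–E–G doesn't fit — on degree 1 C minor would have Cm (i). C is the degree-1 chord of C major, so it is the borrowed I. F–A–C–E is not: scale degree 4 in C minor carries Fm (iv). In C major the chord on that degree is Fmaj7, so here it functions as IVmaj7, borrowed from the parallel major.

I, IVmaj7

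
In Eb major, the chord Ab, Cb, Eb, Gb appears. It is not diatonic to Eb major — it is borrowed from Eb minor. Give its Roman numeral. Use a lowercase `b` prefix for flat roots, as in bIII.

Ab is scale degree 4 in Eb major. Diatonically Eb major has Ab (IV) on that degree; Ab–Cb–Eb–Gb is instead the minor-seventh chord native to Eb minor, so it takes the label iv7.

iv7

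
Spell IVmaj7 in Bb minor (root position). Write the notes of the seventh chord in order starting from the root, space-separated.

Eb G Bb D

The root, Eb, is scale degree 4 — the same note in Bb minor and Bb major; only the chord quality changes. In Bb major the chord on Eb is Eb–G–Bb–D.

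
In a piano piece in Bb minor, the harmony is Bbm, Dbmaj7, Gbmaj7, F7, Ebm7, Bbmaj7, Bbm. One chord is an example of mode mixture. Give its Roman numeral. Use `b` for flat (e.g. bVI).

Imaj7

The diatonic triads in Bb minor (with V from harmonic minor) are Bbm, Cdim, Db, Ebm, F, Gb, Ab. Bbm, Dbmaj7, Gbmaj7, F7 and Ebm7 all belong to that set. Bbmaj7 (Bb–D–F–A) is not: scale degree 1 in Bb minor carries Bbm (i). In Bb major the chord on that degree is Bbmaj7, so here it functions as Imaj7, borrowed from the parallel major.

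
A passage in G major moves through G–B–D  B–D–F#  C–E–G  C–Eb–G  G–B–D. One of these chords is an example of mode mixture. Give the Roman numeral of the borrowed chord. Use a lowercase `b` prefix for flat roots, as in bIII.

In G major the diatonic chords are G, Am, Bm, C, D, Em, F#dim. Of the given chords, G–B–D = G, B–D–F# = Bm and C–E–G = C are diatonic. C–Eb–G doesn't fit — on degree 4 G major would have C (IV). Cm is the degree-4 chord of G minor, so it is the borrowed iv.

iv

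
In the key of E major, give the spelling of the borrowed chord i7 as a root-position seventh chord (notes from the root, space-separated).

E G B D

The root, E, is scale degree 1 — the same note in E major and E minor; only the chord quality changes. Stacking thirds in E minor on E gives E–G–B–D.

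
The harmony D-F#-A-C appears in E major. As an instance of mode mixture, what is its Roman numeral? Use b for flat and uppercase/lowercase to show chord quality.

The root D is the lowered 7th scale degree — diatonically E major has D# there. Diatonically E major has D#dim (vii°) on that degree; D–F#–A–C is instead the dominant-seventh chord native to E minor, so it takes the label bVII7.

bVII7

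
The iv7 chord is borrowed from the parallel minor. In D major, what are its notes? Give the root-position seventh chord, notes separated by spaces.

The root, G, is scale degree 4 — the same note in D major and D minor; only the chord quality changes. Stacking thirds in D minor on G gives G–Bb–D–F.

G Bb D F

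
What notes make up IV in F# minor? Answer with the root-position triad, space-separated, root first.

B D# F#

IV is built on scale degree 4, which is B in both F# minor and its parallel. Building the major chord from the parallel major on B: B–D#–F#.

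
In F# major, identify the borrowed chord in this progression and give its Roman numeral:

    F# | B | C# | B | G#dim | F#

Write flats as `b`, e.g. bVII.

ii°

The diatonic triads in F# major are F#, G#m, A#m, B, C#, D#m, E#dim. F#, B and C# all belong to that set. G#dim (G#–B–D) is not: scale degree 2 in F# major carries G#m (ii). In F# minor the chord on that degree is G#dim, so here it functions as ii°, borrowed from the parallel minor.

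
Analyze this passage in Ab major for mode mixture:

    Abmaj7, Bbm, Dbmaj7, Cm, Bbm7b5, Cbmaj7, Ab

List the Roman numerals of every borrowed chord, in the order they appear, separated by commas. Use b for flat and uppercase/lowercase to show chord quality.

iiø7, bIIImaj7

In Ab major the diatonic chords are Ab, Bbm, Cm, Db, Eb, Fm, Gdim. Abmaj7, Bbm, Dbmaj7, Cm and Ab all belong to that set. Bbm7b5 (Bb–Db–Fb–Ab) is not: scale degree 2 in Ab major carries Bbm (ii). In Ab minor the chord on that degree is Bbm7b5, so here it functions as iiø7, borrowed from the parallel minor. Cbmaj7 (Cb–Eb–Gb–Bb) doesn't fit — on degree 3 Ab major would have Cm (iii). Cbmaj7 is the degree-3 chord of Ab minor, so it is the borrowed bIIImaj7.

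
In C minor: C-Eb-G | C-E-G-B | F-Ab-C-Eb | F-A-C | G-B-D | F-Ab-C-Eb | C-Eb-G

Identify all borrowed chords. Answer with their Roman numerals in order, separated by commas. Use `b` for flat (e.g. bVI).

Imaj7, IV

In C minor (with V from harmonic minor) the diatonic chords are Cm, Ddim, Eb, Fm, G, Ab, Bb. C–Eb–G = Cm, F–Ab–C–Eb = Fm7 and G–B–D = G are all diatonic. But C–E–G–B is foreign: the diatonic i on degree 1 is Cm, whereas Cmaj7 comes from C major. It is labeled Imaj7. F–A–C is not: scale degree 4 in C minor carries Fm (iv). In C major the chord on that degree is F, so here it functions as IV, borrowed from the parallel major.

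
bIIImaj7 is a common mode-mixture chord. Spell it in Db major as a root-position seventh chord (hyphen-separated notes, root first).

Fb-Ab-Cb-Eb

The root of bIIImaj7 is the lowered 3rd degree: F becomes Fb. Stacking thirds in Db minor on Fb gives Fb–Ab–Cb–Eb.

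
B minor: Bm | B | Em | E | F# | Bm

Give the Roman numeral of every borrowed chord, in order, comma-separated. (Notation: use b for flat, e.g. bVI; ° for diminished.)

I, IV

The diatonic triads in B minor (with V from harmonic minor) are Bm, C#dim, D, Em, F#, G, A. Bm, Em and F# are all diatonic. B (B–D#–F#) doesn't fit — on degree 1 B minor would have Bm (i). B is the degree-1 chord of B major, so it is the borrowed I. E (E–G#–B) doesn't fit — on degree 4 B minor would have Em (iv). E is the degree-4 chord of B major, so it is the borrowed IV.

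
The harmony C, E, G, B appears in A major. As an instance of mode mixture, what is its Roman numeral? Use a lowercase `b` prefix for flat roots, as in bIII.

bIIImaj7

In A major scale degree 3 is C#; C is its lowered form, from A minor. The diatonic chord on degree 3 would be C#m (iii), but C–E–G–B is the major-seventh chord from A minor. As a borrowed chord it is labeled bIIImaj7.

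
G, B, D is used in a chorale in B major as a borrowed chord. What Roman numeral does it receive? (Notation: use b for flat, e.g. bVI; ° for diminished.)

bVI

G is the lowered form of scale degree 6 in B major (the diatonic degree 6 is G#). G–B–D is a major chord — the form found in B minor, not the diatonic vi (G#m). Borrowed into B major it is written bVI.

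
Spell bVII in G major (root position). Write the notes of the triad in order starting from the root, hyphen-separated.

bVII is built on the lowered scale degree 7. In G major degree 7 is F#; lowered it becomes F. Stacking thirds in G minor on F gives F–A–C.

F-A-C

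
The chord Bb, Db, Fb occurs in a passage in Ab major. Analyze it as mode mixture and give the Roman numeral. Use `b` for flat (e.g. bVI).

Bb is scale degree 2 in Ab major. Diatonically Ab major has Bbm (ii) on that degree; Bb–Db–Fb is instead the diminished chord native to Ab minor, so it takes the label ii°.

ii°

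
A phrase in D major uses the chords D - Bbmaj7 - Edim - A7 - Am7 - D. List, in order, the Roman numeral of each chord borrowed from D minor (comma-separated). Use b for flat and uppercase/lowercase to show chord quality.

bVImaj7, ii°, v7

D major has the diatonic set D, Em, F#m, G, A, Bm, C#dim. D and A7 are both diatonic. Bbmaj7 (Bb–D–F–A) is not: scale degree 6 in D major carries Bm (vi). In D minor the chord on that degree is Bbmaj7, so here it functions as bVImaj7, borrowed from the parallel minor. Edim (E–G–Bb) doesn't fit — on degree 2 D major would have Em (ii). Edim is the degree-2 chord of D minor, so it is the borrowed ii°. Am7 (A–C–E–G) is not: scale degree 5 in D major carries A (V). In D minor the chord on that degree is Am7, so here it functions as v7, borrowed from the parallel minor.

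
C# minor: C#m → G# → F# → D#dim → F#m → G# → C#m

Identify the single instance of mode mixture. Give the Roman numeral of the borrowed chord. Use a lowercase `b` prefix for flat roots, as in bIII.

In C# minor (with V from harmonic minor) the diatonic chords are C#m, D#dim, E, F#m, G#, A, B. C#m, G#, D#dim and F#m all belong to that set. F# (F#–A#–C#) is not: scale degree 4 in C# minor carries F#m (iv). In C# major the chord on that degree is F#, so here it functions as IV, borrowed from the parallel major.

IV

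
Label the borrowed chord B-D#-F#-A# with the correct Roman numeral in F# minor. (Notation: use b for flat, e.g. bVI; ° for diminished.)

IVmaj7

B is scale degree 4 in F# minor. Diatonically F# minor has Bm (iv) on that degree; B–D#–F#–A# is instead the major-seventh chord native to F# major, so it takes the label IVmaj7.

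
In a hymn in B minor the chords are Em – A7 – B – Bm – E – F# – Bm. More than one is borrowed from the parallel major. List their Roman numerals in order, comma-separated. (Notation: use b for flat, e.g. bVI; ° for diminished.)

I, IV

In B minor (with V from harmonic minor) the diatonic chords are Bm, C#dim, D, Em, F#, G, A. Em, A7, Bm and F# all belong to that set. B (B–D#–F#) doesn't fit — on degree 1 B minor would have Bm (i). B is the degree-1 chord of B major, so it is the borrowed I. E (E–G#–B) is not: scale degree 4 in B minor carries Em (iv). In B major the chord on that degree is E, so here it functions as IV, borrowed from the parallel major.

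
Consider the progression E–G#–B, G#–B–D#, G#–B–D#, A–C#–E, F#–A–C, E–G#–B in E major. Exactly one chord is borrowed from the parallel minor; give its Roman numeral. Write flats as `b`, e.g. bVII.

ii°

The diatonic triads in E major are E, F#m, G#m, A, B, C#m, D#dim. E–G#–B = E, G#–B–D# = G#m and A–C#–E = A all belong to that set. F#–A–C doesn't fit — on degree 2 E major would have F#m (ii). F#dim is the degree-2 chord of E minor, so it is the borrowed ii°.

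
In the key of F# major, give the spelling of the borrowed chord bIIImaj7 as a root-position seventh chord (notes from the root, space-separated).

A C# E G#

Scale degree 3 in F# major is A#. bIIImaj7 uses the lowered form, A, taken from F# minor. Building the major-seventh chord from the parallel minor on A: A–C#–E–G#.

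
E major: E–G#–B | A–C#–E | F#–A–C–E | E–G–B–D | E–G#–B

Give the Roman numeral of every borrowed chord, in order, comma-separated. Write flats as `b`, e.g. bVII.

iiø7, i7

In E major the diatonic chords are E, F#m, G#m, A, B, C#m, D#dim. E–G#–B = E and A–C#–E = A are both diatonic. F#–A–C–E doesn't fit — on degree 2 E major would have F#m (ii). F#m7b5 is the degree-2 chord of E minor, so it is the borrowed iiø7. But E–G–B–D is foreign: the diatonic I on degree 1 is E, whereas Em7 comes from E minor. It is labeled i7.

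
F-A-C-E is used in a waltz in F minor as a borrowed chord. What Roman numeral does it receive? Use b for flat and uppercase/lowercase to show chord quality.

The root F is the diatonic 1st degree of F minor; the borrowing shows in the chord quality. Diatonically F minor has Fm (i) on that degree; F–A–C–E is instead the major-seventh chord native to F major, so it takes the label Imaj7.

Imaj7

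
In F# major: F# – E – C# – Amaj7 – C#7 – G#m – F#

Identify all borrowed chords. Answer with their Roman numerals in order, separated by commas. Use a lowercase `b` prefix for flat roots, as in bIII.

bVII, bIIImaj7

F# major has the diatonic set F#, G#m, A#m, B, C#, D#m, E#dim. F#, C#, C#7 and G#m are all diatonic. E (E–G#–B) doesn't fit — on degree 7 F# major would have E#dim (vii°). E is the degree-7 chord of F# minor, so it is the borrowed bVII. But Amaj7 (A–C#–E–G#) is foreign: the diatonic iii on degree 3 is A#m, whereas Amaj7 comes from F# minor. It is labeled bIIImaj7.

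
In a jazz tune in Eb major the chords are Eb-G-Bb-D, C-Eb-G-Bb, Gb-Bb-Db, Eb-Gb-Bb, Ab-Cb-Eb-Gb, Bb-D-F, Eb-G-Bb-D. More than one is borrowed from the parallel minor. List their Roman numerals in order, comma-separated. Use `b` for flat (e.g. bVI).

bIII, i, iv7

The diatonic triads in Eb major are Eb, Fm, Gm, Ab, Bb, Cm, Ddim. Eb–G–Bb–D = Ebmaj7, C–Eb–G–Bb = Cm7 and Bb–D–F = Bb are all diatonic. Gb–Bb–Db is not: scale degree 3 in Eb major carries Gm (iii). In Eb minor the chord on that degree is Gb, so here it functions as bIII, borrowed from the parallel minor. Eb–Gb–Bb is not: scale degree 1 in Eb major carries Eb (I). In Eb minor the chord on that degree is Ebm, so here it functions as i, borrowed from the parallel minor. Ab–Cb–Eb–Gb is not: scale degree 4 in Eb major carries Ab (IV). In Eb minor the chord on that degree is Abm7, so here it functions as iv7, borrowed from the parallel minor.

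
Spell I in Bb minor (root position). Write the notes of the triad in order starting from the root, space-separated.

Bb D F

I is built on scale degree 1, which is Bb in both Bb minor and its parallel. In Bb major the chord on Bb is Bb–D–F.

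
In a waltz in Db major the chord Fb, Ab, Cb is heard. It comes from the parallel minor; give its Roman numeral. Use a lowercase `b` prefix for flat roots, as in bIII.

In Db major scale degree 3 is F; Fb is its lowered form, from Db minor. The diatonic chord on degree 3 would be Fm (iii), but Fb–Ab–Cb is the major chord from Db minor. As a borrowed chord it is labeled bIII.

bIII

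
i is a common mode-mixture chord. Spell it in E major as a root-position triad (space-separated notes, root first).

The root, E, is scale degree 1 — the same note in E major and E minor; only the chord quality changes. In E minor the chord on E is E–G–B.

E G B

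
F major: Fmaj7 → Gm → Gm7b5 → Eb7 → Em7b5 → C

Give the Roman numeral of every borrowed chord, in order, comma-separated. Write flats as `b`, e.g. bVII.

iiø7, bVII7

In F major the diatonic chords are F, Gm, Am, Bb, C, Dm, Edim. Of the given chords, Fmaj7, Gm, Em7b5 and C are diatonic. Gm7b5 (G–Bb–Db–F) doesn't fit — on degree 2 F major would have Gm (ii). Gm7b5 is the degree-2 chord of F minor, so it is the borrowed iiø7. Eb7 (Eb–G–Bb–Db) is not: scale degree 7 in F major carries Edim (vii°). In F minor the chord on that degree is Eb7, so here it functions as bVII7, borrowed from the parallel minor.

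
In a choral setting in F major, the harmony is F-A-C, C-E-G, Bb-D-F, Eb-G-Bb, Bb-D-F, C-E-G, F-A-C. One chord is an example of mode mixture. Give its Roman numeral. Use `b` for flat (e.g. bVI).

The diatonic triads in F major are F, Gm, Am, Bb, C, Dm, Edim. F–A–C = F, C–E–G = C and Bb–D–F = Bb all belong to that set. Eb–G–Bb is not: scale degree 7 in F major carries Edim (vii°). In F minor the chord on that degree is Eb, so here it functions as bVII, borrowed from the parallel minor.

bVII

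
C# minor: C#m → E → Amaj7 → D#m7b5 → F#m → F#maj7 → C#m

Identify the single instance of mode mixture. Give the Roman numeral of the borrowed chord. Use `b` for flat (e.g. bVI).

C# minor has the diatonic set C#m, D#dim, E, F#m, G#, A, B (with V from harmonic minor). Of the given chords, C#m, E, Amaj7, D#m7b5 and F#m are diatonic. F#maj7 (F#–A#–C#–E#) doesn't fit — on degree 4 C# minor would have F#m (iv). F#maj7 is the degree-4 chord of C# major, so it is the borrowed IVmaj7.

IVmaj7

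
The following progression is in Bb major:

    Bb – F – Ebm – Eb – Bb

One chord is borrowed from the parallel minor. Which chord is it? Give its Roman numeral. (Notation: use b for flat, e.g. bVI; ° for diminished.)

In Bb major the diatonic chords are Bb, Cm, Dm, Eb, F, Gm, Adim. Bb, F and Eb all belong to that set. But Ebm (Eb–Gb–Bb) is foreign: the diatonic IV on degree 4 is Eb, whereas Ebm comes from Bb minor. It is labeled iv.

iv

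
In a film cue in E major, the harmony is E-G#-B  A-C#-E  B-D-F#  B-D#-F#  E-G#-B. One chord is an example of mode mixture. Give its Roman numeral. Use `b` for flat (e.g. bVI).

v

In E major the diatonic chords are E, F#m, G#m, A, B, C#m, D#dim. E–G#–B = E, A–C#–E = A and B–D#–F# = B are all diatonic. B–D–F# doesn't fit — on degree 5 E major would have B (V). Bm is the degree-5 chord of E minor, so it is the borrowed v.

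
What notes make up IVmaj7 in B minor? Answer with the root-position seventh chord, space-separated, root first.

E G# B D#

IVmaj7 is built on scale degree 4, which is E in both B minor and its parallel. Building the major-seventh chord from the parallel major on E: E–G#–B–D#.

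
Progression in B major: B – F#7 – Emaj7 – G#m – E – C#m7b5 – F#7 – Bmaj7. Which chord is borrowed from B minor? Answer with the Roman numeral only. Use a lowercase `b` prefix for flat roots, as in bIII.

iiø7

The diatonic triads in B major are B, C#m, D#m, E, F#, G#m, A#dim. B, F#7, Emaj7, G#m, E and Bmaj7 all belong to that set. C#m7b5 (C#–E–G–B) is not: scale degree 2 in B major carries C#m (ii). In B minor the chord on that degree is C#m7b5, so here it functions as iiø7, borrowed from the parallel minor.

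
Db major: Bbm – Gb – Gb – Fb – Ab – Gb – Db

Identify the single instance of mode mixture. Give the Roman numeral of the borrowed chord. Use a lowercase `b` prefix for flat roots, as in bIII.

bIII

The diatonic triads in Db major are Db, Ebm, Fm, Gb, Ab, Bbm, Cdim. Bbm, Gb, Ab and Db all belong to that set. But Fb (Fb–Ab–Cb) is foreign: the diatonic iii on degree 3 is Fm, whereas Fb comes from Db minor. It is labeled bIII.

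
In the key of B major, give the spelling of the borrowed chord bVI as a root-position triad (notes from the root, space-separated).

The root of bVI is the lowered 6th degree: G# becomes G. Building the major chord from the parallel minor on G: G–B–D.

G B D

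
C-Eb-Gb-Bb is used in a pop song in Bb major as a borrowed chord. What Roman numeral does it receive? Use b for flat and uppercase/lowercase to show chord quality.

C is scale degree 2 in Bb major. The diatonic chord on degree 2 would be Cm (ii), but C–Eb–Gb–Bb is the half-diminished-seventh chord from Bb minor. As a borrowed chord it is labeled iiø7.

iiø7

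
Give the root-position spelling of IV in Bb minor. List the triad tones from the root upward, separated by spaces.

Eb G Bb

IV is built on scale degree 4, which is Eb in both Bb minor and its parallel. Stacking thirds in Bb major on Eb gives Eb–G–Bb.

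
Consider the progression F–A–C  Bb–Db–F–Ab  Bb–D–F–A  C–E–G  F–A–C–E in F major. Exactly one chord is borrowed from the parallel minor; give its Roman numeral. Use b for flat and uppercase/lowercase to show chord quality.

iv7

F major has the diatonic set F, Gm, Am, Bb, C, Dm, Edim. Of the given chords, F–A–C = F, Bb–D–F–A = Bbmaj7, C–E–G = C and F–A–C–E = Fmaj7 are diatonic. But Bb–Db–F–Ab is foreign: the diatonic IV on degree 4 is Bb, whereas Bbm7 comes from F minor. It is labeled iv7.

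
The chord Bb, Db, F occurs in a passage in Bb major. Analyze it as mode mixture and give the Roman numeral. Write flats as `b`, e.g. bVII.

i

The root Bb is the diatonic 1st degree of Bb major; the borrowing shows in the chord quality. Bb–Db–F is a minor chord — the form found in Bb minor, not the diatonic I (Bb). Borrowed into Bb major it is written i.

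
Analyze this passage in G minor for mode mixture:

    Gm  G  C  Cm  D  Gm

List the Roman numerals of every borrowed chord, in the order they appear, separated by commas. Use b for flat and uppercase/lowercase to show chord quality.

In G minor (with V from harmonic minor) the diatonic chords are Gm, Adim, Bb, Cm, D, Eb, F. Gm, Cm and D all belong to that set. But G (G–B–D) is foreign: the diatonic i on degree 1 is Gm, whereas G comes from G major. It is labeled I. C (C–E–G) is not: scale degree 4 in G minor carries Cm (iv). In G major the chord on that degree is C, so here it functions as IV, borrowed from the parallel major.

I, IV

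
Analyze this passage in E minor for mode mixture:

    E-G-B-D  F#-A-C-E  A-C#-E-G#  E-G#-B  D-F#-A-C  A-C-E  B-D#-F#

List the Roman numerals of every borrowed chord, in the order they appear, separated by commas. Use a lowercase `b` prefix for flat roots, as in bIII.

E minor has the diatonic set Em, F#dim, G, Am, B, C, D (with V from harmonic minor). Of the given chords, E–G–B–D = Em7, F#–A–C–E = F#m7b5, D–F#–A–C = D7, A–C–E = Am and B–D#–F# = B are diatonic. A–C#–E–G# doesn't fit — on degree 4 E minor would have Am (iv). Amaj7 is the degree-4 chord of E major, so it is the borrowed IVmaj7. E–G#–B is not: scale degree 1 in E minor carries Em (i). In E major the chord on that degree is E, so here it functions as I, borrowed from the parallel major.

IVmaj7, I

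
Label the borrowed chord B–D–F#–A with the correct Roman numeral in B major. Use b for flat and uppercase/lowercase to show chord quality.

i7

The root B is the diatonic 1st degree of B major; the borrowing shows in the chord quality. B–D–F#–A is a minor-seventh chord — the form found in B minor, not the diatonic I (B). Borrowed into B major it is written i7.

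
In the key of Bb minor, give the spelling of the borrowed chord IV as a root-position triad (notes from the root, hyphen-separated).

The root, Eb, is scale degree 4 — the same note in Bb minor and Bb major; only the chord quality changes. In Bb major the chord on Eb is Eb–G–Bb.

Eb-G-Bb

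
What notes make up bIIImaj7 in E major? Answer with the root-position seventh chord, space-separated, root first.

Scale degree 3 in E major is G#. bIIImaj7 uses the lowered form, G, taken from E minor. In E minor the chord on G is G–B–D–F#.

G B D F#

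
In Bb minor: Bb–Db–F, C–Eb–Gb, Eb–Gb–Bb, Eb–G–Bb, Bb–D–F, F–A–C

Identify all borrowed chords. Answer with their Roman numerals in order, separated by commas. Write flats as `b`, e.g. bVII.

The diatonic triads in Bb minor (with V from harmonic minor) are Bbm, Cdim, Db, Ebm, F, Gb, Ab. Bb–Db–F = Bbm, C–Eb–Gb = Cdim, Eb–Gb–Bb = Ebm and F–A–C = F are all diatonic. Eb–G–Bb doesn't fit — on degree 4 Bb minor would have Ebm (iv). Eb is the degree-4 chord of Bb major, so it is the borrowed IV. Bb–D–F doesn't fit — on degree 1 Bb minor would have Bbm (i). Bb is the degree-1 chord of Bb major, so it is the borrowed I.

IV, I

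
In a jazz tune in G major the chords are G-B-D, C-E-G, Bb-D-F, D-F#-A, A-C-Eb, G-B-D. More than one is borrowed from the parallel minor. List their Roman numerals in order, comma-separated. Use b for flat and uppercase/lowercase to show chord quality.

bIII, ii°

In G major the diatonic chords are G, Am, Bm, C, D, Em, F#dim. G–B–D = G, C–E–G = C and D–F#–A = D are all diatonic. Bb–D–F is not: scale degree 3 in G major carries Bm (iii). In G minor the chord on that degree is Bb, so here it functions as bIII, borrowed from the parallel minor. But A–C–Eb is foreign: the diatonic ii on degree 2 is Am, whereas Adim comes from G minor. It is labeled ii°.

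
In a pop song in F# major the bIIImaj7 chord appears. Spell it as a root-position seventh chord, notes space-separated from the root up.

A C# E G#

Scale degree 3 in F# major is A#. bIIImaj7 uses the lowered form, A, taken from F# minor. In F# minor the chord on A is A–C#–E–G#.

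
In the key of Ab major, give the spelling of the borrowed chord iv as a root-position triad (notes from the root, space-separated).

Db Fb Ab

iv is built on scale degree 4, which is Db in both Ab major and its parallel. Stacking thirds in Ab minor on Db gives Db–Fb–Ab.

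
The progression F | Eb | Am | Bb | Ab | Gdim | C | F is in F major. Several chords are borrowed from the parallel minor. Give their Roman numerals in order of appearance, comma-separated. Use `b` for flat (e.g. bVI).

F major has the diatonic set F, Gm, Am, Bb, C, Dm, Edim. F, Am, Bb and C all belong to that set. But Eb (Eb–G–Bb) is foreign: the diatonic vii° on degree 7 is Edim, whereas Eb comes from F minor. It is labeled bVII. Ab (Ab–C–Eb) doesn't fit — on degree 3 F major would have Am (iii). Ab is the degree-3 chord of F minor, so it is the borrowed bIII. Gdim (G–Bb–Db) is not: scale degree 2 in F major carries Gm (ii). In F minor the chord on that degree is Gdim, so here it functions as ii°, borrowed from the parallel minor.

bVII, bIII, ii°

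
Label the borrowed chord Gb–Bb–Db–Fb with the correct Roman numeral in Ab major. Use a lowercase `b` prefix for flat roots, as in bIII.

Gb is the lowered form of scale degree 7 in Ab major (the diatonic degree 7 is G). Gb–Bb–Db–Fb is a dominant-seventh chord — the form found in Ab minor, not the diatonic vii° (Gdim). Borrowed into Ab major it is written bVII7.

bVII7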